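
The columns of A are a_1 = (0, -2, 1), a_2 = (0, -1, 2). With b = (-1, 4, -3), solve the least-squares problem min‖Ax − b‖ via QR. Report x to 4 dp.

a_1 = (0, -2, 1); ‖a_1‖ = 2.2361, so e_1 = (0.0000, -0.8944, 0.4472).
e_1·a_2 = 0.0000·0 + (-0.8944)·(-1) + 0.4472·2 = 1.7889.
u_2 = a_2 − 1.7889·e_1 = (0.0000, 0.6000, 1.2000).
‖u_2‖ = 1.3416, so e_2 = (0.0000, 0.4472, 0.8944).
Qᵀb = (-4.9193, -0.8944).
Back-substitute: x_2 = -0.8944/1.3416 = -0.6667.
x_1 = (-4.9193 − 1.7889·(-0.6667))/2.2361 = -1.6667.

x = (-1.6667, -0.6667)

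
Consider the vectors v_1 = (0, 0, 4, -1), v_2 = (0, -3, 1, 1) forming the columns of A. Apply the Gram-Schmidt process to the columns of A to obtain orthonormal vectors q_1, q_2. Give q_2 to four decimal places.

q_2 = (0.0000, -0.9271, 0.0909, 0.3636)

v_1 = (0, 0, 4, -1); ‖v_1‖ = 4.1231, so q_1 = (0.0000, 0.0000, 0.9701, -0.2425).
q_1·v_2 = 0.0000·0 + 0.0000·(-3) + 0.9701·1 + (-0.2425)·1 = 0.7276.
u_2 = v_2 − 0.7276·q_1 = (0.0000, -3.0000, 0.2941, 1.1765).
‖u_2‖ = 3.2358, so q_2 = (0.0000, -0.9271, 0.0909, 0.3636).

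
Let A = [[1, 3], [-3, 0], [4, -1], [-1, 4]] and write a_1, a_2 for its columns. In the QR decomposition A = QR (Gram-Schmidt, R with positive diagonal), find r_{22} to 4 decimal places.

a_1 = (1, -3, 4, -1); ‖a_1‖ = 5.1962, so e_1 = (0.1925, -0.5774, 0.7698, -0.1925).
e_1·a_2 = 0.1925·3 + (-0.5774)·0 + 0.7698·(-1) + (-0.1925)·4 = -0.9623.
u_2 = a_2 + 0.9623·e_1 = (3.1852, -0.5556, -0.2593, 3.8148).
r_{22} = ‖u_2‖ = 5.0074.

r_{22} = 5.0074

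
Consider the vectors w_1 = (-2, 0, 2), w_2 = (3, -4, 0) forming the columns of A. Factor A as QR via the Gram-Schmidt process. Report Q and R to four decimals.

q_1 = w_1/‖w_1‖ = (-2, 0, 2)/2.8284 = (-0.7071, 0.0000, 0.7071).
r_{12} = q_1·w_2 = -2.1213.
u_2 = w_2 + 2.1213·q_1 = (1.5000, -4.0000, 1.5000).
‖u_2‖ = 4.5277, so q_2 = (0.3313, -0.8835, 0.3313).

Q = [[-0.7071, 0.3313], [0.0000, -0.8835], [0.7071, 0.3313]], R = [[2.8284, -2.1213], [0.0000, 4.5277]]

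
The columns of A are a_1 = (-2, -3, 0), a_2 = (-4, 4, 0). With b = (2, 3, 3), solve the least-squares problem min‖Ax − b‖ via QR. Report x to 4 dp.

a_1 = (-2, -3, 0); ‖a_1‖ = 3.6056, so q_1 = (-0.5547, -0.8321, 0.0000).
q_1·a_2 = (-0.5547)·(-4) + (-0.8321)·4 + 0.0000·0 = -1.1094.
u_2 = a_2 + 1.1094·q_1 = (-4.6154, 3.0769, 0.0000).
‖u_2‖ = 5.5470, so q_2 = (-0.8321, 0.5547, 0.0000).
Qᵀb = (-3.6056, 0.0000).
Back-substitute: x_2 = 0.0000/5.5470 = 0.0000.
x_1 = (-3.6056 + 1.1094·0.0000)/3.6056 = -1.0000.

x = (-1.0000, 0.0000)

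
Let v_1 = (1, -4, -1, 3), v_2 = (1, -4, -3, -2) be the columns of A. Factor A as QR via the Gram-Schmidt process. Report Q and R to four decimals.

Q = [[0.1925, 0.1010], [-0.7698, -0.4039], [-0.1925, -0.5204], [0.5774, -0.7456]], R = [[5.1962, 2.6943], [0.0000, 4.7687]]

v_1 = (1, -4, -1, 3); ‖v_1‖ = 5.1962, so e_1 = (0.1925, -0.7698, -0.1925, 0.5774).
e_1·v_2 = 0.1925·1 + (-0.7698)·(-4) + (-0.1925)·(-3) + 0.5774·(-2) = 2.6943.
u_2 = v_2 − 2.6943·e_1 = (0.4815, -1.9259, -2.4815, -3.5556).
‖u_2‖ = 4.7687, so e_2 = (0.1010, -0.4039, -0.5204, -0.7456).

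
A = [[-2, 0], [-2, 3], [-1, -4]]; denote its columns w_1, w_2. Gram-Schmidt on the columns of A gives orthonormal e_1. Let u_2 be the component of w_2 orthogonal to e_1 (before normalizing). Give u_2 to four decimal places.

e_1 = w_1/‖w_1‖ = (-2, -2, -1)/3.0000 = (-0.6667, -0.6667, -0.3333).
r_{12} = e_1·w_2 = -0.6667.
u_2 = w_2 + 0.6667·e_1 = (-0.4444, 2.5556, -4.2222).

u_2 = (-0.4444, 2.5556, -4.2222)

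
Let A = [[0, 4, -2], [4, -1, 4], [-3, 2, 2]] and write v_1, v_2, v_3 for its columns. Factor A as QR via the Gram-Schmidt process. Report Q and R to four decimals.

q_1 = v_1/‖v_1‖ = (0, 4, -3)/5.0000 = (0.0000, 0.8000, -0.6000).
r_{12} = q_1·v_2 = -2.0000.
u_2 = v_2 + 2.0000·q_1 = (4.0000, 0.6000, 0.8000).
‖u_2‖ = 4.1231, so q_2 = (0.9701, 0.1455, 0.1940).
r_{13} = q_1·v_3 = 2.0000; r_{23} = q_2·v_3 = -0.9701.
u_3 = v_3 − 2.0000·q_1 + 0.9701·q_2 = (-1.0588, 2.5412, 3.3882).
‖u_3‖ = 4.3656, so q_3 = (-0.2425, 0.5821, 0.7761).

Q = [[0.0000, 0.9701, -0.2425], [0.8000, 0.1455, 0.5821], [-0.6000, 0.1940, 0.7761]], R = [[5.0000, -2.0000, 2.0000], [0.0000, 4.1231, -0.9701], [0.0000, 0.0000, 4.3656]]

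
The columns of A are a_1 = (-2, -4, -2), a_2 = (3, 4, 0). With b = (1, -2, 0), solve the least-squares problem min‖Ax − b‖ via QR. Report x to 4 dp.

x = (0.3448, 0.1034)

a_1 = (-2, -4, -2); ‖a_1‖ = 4.8990, so e_1 = (-0.4082, -0.8165, -0.4082).
e_1·a_2 = (-0.4082)·3 + (-0.8165)·4 + (-0.4082)·0 = -4.4907.
u_2 = a_2 + 4.4907·e_1 = (1.1667, 0.3333, -1.8333).
‖u_2‖ = 2.1985, so e_2 = (0.5307, 0.1516, -0.8339).
Qᵀb = (1.2247, 0.2274).
Back-substitute: x_2 = 0.2274/2.1985 = 0.1034.
x_1 = (1.2247 + 4.4907·0.1034)/4.8990 = 0.3448.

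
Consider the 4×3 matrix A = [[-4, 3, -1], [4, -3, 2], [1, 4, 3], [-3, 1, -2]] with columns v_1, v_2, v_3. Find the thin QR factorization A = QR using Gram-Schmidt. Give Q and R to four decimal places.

v_1 = (-4, 4, 1, -3); ‖v_1‖ = 6.4807, so e_1 = (-0.6172, 0.6172, 0.1543, -0.4629).
e_1·v_2 = (-0.6172)·3 + 0.6172·(-3) + 0.1543·4 + (-0.4629)·1 = -3.5490.
u_2 = v_2 + 3.5490·e_1 = (0.8095, -0.8095, 4.5476, -0.6429).
‖u_2‖ = 4.7334, so e_2 = (0.1710, -0.1710, 0.9608, -0.1358).
e_1·v_3 = (-0.6172)·(-1) + 0.6172·2 + 0.1543·3 + (-0.4629)·(-2) = 3.2404; e_2·v_3 = 0.1710·(-1) + (-0.1710)·2 + 0.9608·3 + (-0.1358)·(-2) = 2.6408.
u_3 = v_3 − 3.2404·e_1 − 2.6408·e_2 = (0.5484, 0.4516, -0.0372, -0.1413).
‖u_3‖ = 0.7253, so e_3 = (0.7561, 0.6227, -0.0513, -0.1949).

Q = [[-0.6172, 0.1710, 0.7561], [0.6172, -0.1710, 0.6227], [0.1543, 0.9608, -0.0513], [-0.4629, -0.1358, -0.1949]], R = [[6.4807, -3.5490, 3.2404], [0.0000, 4.7334, 2.6408], [0.0000, 0.0000, 0.7253]]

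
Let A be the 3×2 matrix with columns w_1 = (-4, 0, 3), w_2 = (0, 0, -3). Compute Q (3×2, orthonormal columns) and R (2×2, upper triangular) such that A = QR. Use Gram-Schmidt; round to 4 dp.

w_1 = (-4, 0, 3); ‖w_1‖ = 5.0000, so q_1 = (-0.8000, 0.0000, 0.6000).
q_1·w_2 = (-0.8000)·0 + 0.0000·0 + 0.6000·(-3) = -1.8000.
u_2 = w_2 + 1.8000·q_1 = (-1.4400, 0.0000, -1.9200).
‖u_2‖ = 2.4000, so q_2 = (-0.6000, 0.0000, -0.8000).

Q = [[-0.8000, -0.6000], [0.0000, 0.0000], [0.6000, -0.8000]], R = [[5.0000, -1.8000], [0.0000, 2.4000]]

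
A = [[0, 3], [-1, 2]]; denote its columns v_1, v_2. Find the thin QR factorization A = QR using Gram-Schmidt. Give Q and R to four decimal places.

Q = [[0.0000, 1.0000], [-1.0000, 0.0000]], R = [[1.0000, -2.0000], [0.0000, 3.0000]]

v_1 = (0, -1); ‖v_1‖ = 1.0000, so q_1 = (0.0000, -1.0000).
q_1·v_2 = 0.0000·3 + (-1.0000)·2 = -2.0000.
u_2 = v_2 + 2.0000·q_1 = (3.0000, 0.0000).
‖u_2‖ = 3.0000, so q_2 = (1.0000, 0.0000).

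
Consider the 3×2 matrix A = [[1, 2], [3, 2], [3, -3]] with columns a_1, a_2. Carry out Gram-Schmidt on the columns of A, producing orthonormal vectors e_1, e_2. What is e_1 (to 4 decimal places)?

e_1 = (0.2294, 0.6882, 0.6882)

a_1 = (1, 3, 3); ‖a_1‖ = 4.3589, so e_1 = (0.2294, 0.6882, 0.6882).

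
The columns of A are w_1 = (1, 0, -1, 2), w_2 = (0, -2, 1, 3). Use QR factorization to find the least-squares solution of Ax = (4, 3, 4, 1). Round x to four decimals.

x = (0.3898, -0.0678)

e_1 = w_1/‖w_1‖ = (1, 0, -1, 2)/2.4495 = (0.4082, 0.0000, -0.4082, 0.8165).
r_{12} = e_1·w_2 = 2.0412.
u_2 = w_2 − 2.0412·e_1 = (-0.8333, -2.0000, 1.8333, 1.3333).
‖u_2‖ = 3.1358, so e_2 = (-0.2657, -0.6378, 0.5846, 0.4252).
Qᵀb = (0.8165, -0.2126).
Back-substitute: x_2 = -0.2126/3.1358 = -0.0678.
x_1 = (0.8165 − 2.0412·(-0.0678))/2.4495 = 0.3898.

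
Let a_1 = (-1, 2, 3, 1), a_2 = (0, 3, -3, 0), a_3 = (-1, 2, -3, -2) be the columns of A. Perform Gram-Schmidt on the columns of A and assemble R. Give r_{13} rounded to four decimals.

a_1 = (-1, 2, 3, 1); ‖a_1‖ = 3.8730, so e_1 = (-0.2582, 0.5164, 0.7746, 0.2582).
r_{13} = e_1·a_3 = -1.5492.

r_{13} = -1.5492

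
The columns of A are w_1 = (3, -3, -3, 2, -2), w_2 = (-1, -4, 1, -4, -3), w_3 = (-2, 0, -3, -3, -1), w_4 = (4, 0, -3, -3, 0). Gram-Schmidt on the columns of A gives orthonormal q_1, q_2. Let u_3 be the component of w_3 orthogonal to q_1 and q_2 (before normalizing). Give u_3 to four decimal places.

w_1 = (3, -3, -3, 2, -2); ‖w_1‖ = 5.9161, so q_1 = (0.5071, -0.5071, -0.5071, 0.3381, -0.3381).
q_1·w_2 = 0.5071·(-1) + (-0.5071)·(-4) + (-0.5071)·1 + 0.3381·(-4) + (-0.3381)·(-3) = 0.6761.
u_2 = w_2 − 0.6761·q_1 = (-1.3429, -3.6571, 1.3429, -4.2286, -2.7714).
‖u_2‖ = 6.5225, so q_2 = (-0.2059, -0.5607, 0.2059, -0.6483, -0.4249).
q_1·w_3 = 0.5071·(-2) + (-0.5071)·0 + (-0.5071)·(-3) + 0.3381·(-3) + (-0.3381)·(-1) = -0.1690; q_2·w_3 = (-0.2059)·(-2) + (-0.5607)·0 + 0.2059·(-3) + (-0.6483)·(-3) + (-0.4249)·(-1) = 2.1639.
u_3 = w_3 + 0.1690·q_1 − 2.1639·q_2 = (-1.4688, 1.1276, -3.5312, -1.5400, -0.1377).

u_3 = (-1.4688, 1.1276, -3.5312, -1.5400, -0.1377)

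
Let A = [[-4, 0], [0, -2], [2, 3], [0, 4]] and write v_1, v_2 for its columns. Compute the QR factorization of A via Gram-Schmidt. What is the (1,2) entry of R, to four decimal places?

q_1 = v_1/‖v_1‖ = (-4, 0, 2, 0)/4.4721 = (-0.8944, 0.0000, 0.4472, 0.0000).
r_{12} = q_1·v_2 = 1.3416.

r_{12} = 1.3416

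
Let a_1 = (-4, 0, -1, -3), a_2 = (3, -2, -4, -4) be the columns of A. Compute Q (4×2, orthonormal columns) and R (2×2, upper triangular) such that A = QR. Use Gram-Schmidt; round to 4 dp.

a_1 = (-4, 0, -1, -3); ‖a_1‖ = 5.0990, so e_1 = (-0.7845, 0.0000, -0.1961, -0.5883).
e_1·a_2 = (-0.7845)·3 + 0.0000·(-2) + (-0.1961)·(-4) + (-0.5883)·(-4) = 0.7845.
u_2 = a_2 − 0.7845·e_1 = (3.6154, -2.0000, -3.8462, -3.5385).
‖u_2‖ = 6.6622, so e_2 = (0.5427, -0.3002, -0.5773, -0.5311).

Q = [[-0.7845, 0.5427], [0.0000, -0.3002], [-0.1961, -0.5773], [-0.5883, -0.5311]], R = [[5.0990, 0.7845], [0.0000, 6.6622]]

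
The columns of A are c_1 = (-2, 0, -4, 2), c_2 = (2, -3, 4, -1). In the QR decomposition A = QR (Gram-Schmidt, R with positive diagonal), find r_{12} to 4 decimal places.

r_{12} = -4.4907

e_1 = c_1/‖c_1‖ = (-2, 0, -4, 2)/4.8990 = (-0.4082, 0.0000, -0.8165, 0.4082).
r_{12} = e_1·c_2 = -4.4907.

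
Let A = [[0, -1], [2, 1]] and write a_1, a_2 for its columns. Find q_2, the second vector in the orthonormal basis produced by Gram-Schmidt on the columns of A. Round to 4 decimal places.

q_2 = (-1.0000, 0.0000)

a_1 = (0, 2); ‖a_1‖ = 2.0000, so q_1 = (0.0000, 1.0000).
q_1·a_2 = 0.0000·(-1) + 1.0000·1 = 1.0000.
u_2 = a_2 − 1.0000·q_1 = (-1.0000, 0.0000).
‖u_2‖ = 1.0000, so q_2 = (-1.0000, 0.0000).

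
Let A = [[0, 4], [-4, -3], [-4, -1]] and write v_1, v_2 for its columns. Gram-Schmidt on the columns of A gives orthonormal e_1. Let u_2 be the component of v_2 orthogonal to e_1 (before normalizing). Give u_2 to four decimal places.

u_2 = (4.0000, -1.0000, 1.0000)

e_1 = v_1/‖v_1‖ = (0, -4, -4)/5.6569 = (0.0000, -0.7071, -0.7071).
r_{12} = e_1·v_2 = 2.8284.
u_2 = v_2 − 2.8284·e_1 = (4.0000, -1.0000, 1.0000).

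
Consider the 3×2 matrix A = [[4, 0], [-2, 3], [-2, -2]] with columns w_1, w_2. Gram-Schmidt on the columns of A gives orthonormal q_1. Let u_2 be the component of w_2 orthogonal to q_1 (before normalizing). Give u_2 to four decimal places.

u_2 = (0.3333, 2.8333, -2.1667)

q_1 = w_1/‖w_1‖ = (4, -2, -2)/4.8990 = (0.8165, -0.4082, -0.4082).
r_{12} = q_1·w_2 = -0.4082.
u_2 = w_2 + 0.4082·q_1 = (0.3333, 2.8333, -2.1667).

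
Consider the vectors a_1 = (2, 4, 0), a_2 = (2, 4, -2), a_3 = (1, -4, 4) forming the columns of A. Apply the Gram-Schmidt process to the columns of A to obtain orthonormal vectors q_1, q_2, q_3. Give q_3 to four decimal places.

q_3 = (0.8944, -0.4472, 0.0000)

q_1 = a_1/‖a_1‖ = (2, 4, 0)/4.4721 = (0.4472, 0.8944, 0.0000).
r_{12} = q_1·a_2 = 4.4721.
u_2 = a_2 − 4.4721·q_1 = (0.0000, 0.0000, -2.0000).
‖u_2‖ = 2.0000, so q_2 = (0.0000, 0.0000, -1.0000).
r_{13} = q_1·a_3 = -3.1305; r_{23} = q_2·a_3 = -4.0000.
u_3 = a_3 + 3.1305·q_1 + 4.0000·q_2 = (2.4000, -1.2000, 0.0000).
‖u_3‖ = 2.6833, so q_3 = (0.8944, -0.4472, 0.0000).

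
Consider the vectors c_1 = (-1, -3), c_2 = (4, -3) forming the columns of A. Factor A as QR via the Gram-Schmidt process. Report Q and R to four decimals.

c_1 = (-1, -3); ‖c_1‖ = 3.1623, so q_1 = (-0.3162, -0.9487).
q_1·c_2 = (-0.3162)·4 + (-0.9487)·(-3) = 1.5811.
u_2 = c_2 − 1.5811·q_1 = (4.5000, -1.5000).
‖u_2‖ = 4.7434, so q_2 = (0.9487, -0.3162).

Q = [[-0.3162, 0.9487], [-0.9487, -0.3162]], R = [[3.1623, 1.5811], [0.0000, 4.7434]]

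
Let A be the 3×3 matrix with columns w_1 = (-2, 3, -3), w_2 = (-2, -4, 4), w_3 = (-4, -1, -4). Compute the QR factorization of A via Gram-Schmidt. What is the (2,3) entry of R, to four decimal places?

r_{23} = 2.7136

e_1 = w_1/‖w_1‖ = (-2, 3, -3)/4.6904 = (-0.4264, 0.6396, -0.6396).
r_{12} = e_1·w_2 = -4.2640.
u_2 = w_2 + 4.2640·e_1 = (-3.8182, -1.2727, 1.2727).
‖u_2‖ = 4.2212, so e_2 = (-0.9045, -0.3015, 0.3015).
r_{23} = e_2·w_3 = 2.7136.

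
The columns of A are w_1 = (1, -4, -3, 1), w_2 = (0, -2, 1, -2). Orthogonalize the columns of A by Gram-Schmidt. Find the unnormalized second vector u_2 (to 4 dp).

u_2 = (-0.1111, -1.5556, 1.3333, -2.1111)

w_1 = (1, -4, -3, 1); ‖w_1‖ = 5.1962, so e_1 = (0.1925, -0.7698, -0.5774, 0.1925).
e_1·w_2 = 0.1925·0 + (-0.7698)·(-2) + (-0.5774)·1 + 0.1925·(-2) = 0.5774.
u_2 = w_2 − 0.5774·e_1 = (-0.1111, -1.5556, 1.3333, -2.1111).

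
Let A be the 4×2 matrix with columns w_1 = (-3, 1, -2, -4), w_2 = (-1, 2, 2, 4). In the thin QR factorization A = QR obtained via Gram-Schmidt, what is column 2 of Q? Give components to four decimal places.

e_2 = (-0.5976, 0.5976, 0.2390, 0.4781)

w_1 = (-3, 1, -2, -4); ‖w_1‖ = 5.4772, so e_1 = (-0.5477, 0.1826, -0.3651, -0.7303).
e_1·w_2 = (-0.5477)·(-1) + 0.1826·2 + (-0.3651)·2 + (-0.7303)·4 = -2.7386.
u_2 = w_2 + 2.7386·e_1 = (-2.5000, 2.5000, 1.0000, 2.0000).
‖u_2‖ = 4.1833, so e_2 = (-0.5976, 0.5976, 0.2390, 0.4781).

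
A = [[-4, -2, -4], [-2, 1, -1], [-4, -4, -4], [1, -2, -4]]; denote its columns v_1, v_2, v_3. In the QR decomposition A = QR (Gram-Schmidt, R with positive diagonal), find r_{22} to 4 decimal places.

v_1 = (-4, -2, -4, 1); ‖v_1‖ = 6.0828, so q_1 = (-0.6576, -0.3288, -0.6576, 0.1644).
q_1·v_2 = (-0.6576)·(-2) + (-0.3288)·1 + (-0.6576)·(-4) + 0.1644·(-2) = 3.2880.
u_2 = v_2 − 3.2880·q_1 = (0.1622, 2.0811, -1.8378, -2.5405).
r_{22} = ‖u_2‖ = 3.7669.

r_{22} = 3.7669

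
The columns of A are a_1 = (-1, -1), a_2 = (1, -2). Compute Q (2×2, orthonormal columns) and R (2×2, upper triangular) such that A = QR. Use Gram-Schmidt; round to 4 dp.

a_1 = (-1, -1); ‖a_1‖ = 1.4142, so q_1 = (-0.7071, -0.7071).
q_1·a_2 = (-0.7071)·1 + (-0.7071)·(-2) = 0.7071.
u_2 = a_2 − 0.7071·q_1 = (1.5000, -1.5000).
‖u_2‖ = 2.1213, so q_2 = (0.7071, -0.7071).

Q = [[-0.7071, 0.7071], [-0.7071, -0.7071]], R = [[1.4142, 0.7071], [0.0000, 2.1213]]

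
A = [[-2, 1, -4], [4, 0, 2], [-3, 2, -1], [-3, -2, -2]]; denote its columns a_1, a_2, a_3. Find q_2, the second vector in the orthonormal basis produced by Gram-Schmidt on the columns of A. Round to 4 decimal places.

a_1 = (-2, 4, -3, -3); ‖a_1‖ = 6.1644, so q_1 = (-0.3244, 0.6489, -0.4867, -0.4867).
q_1·a_2 = (-0.3244)·1 + 0.6489·0 + (-0.4867)·2 + (-0.4867)·(-2) = -0.3244.
u_2 = a_2 + 0.3244·q_1 = (0.8947, 0.2105, 1.8421, -2.1579).
‖u_2‖ = 2.9824, so q_2 = (0.3000, 0.0706, 0.6177, -0.7235).

q_2 = (0.3000, 0.0706, 0.6177, -0.7235)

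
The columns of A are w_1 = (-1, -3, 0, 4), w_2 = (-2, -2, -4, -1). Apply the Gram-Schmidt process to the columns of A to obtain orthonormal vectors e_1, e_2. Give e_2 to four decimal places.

e_2 = (-0.3739, -0.3116, -0.8100, -0.3271)

e_1 = w_1/‖w_1‖ = (-1, -3, 0, 4)/5.0990 = (-0.1961, -0.5883, 0.0000, 0.7845).
r_{12} = e_1·w_2 = 0.7845.
u_2 = w_2 − 0.7845·e_1 = (-1.8462, -1.5385, -4.0000, -1.6154).
‖u_2‖ = 4.9381, so e_2 = (-0.3739, -0.3116, -0.8100, -0.3271).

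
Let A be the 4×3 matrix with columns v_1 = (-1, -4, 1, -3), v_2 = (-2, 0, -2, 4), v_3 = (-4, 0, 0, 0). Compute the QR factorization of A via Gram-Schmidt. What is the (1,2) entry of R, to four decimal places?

v_1 = (-1, -4, 1, -3); ‖v_1‖ = 5.1962, so e_1 = (-0.1925, -0.7698, 0.1925, -0.5774).
r_{12} = e_1·v_2 = -2.3094.

r_{12} = -2.3094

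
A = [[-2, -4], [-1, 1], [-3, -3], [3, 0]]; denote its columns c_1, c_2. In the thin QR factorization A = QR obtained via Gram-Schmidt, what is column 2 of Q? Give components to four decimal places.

q_2 = (-0.6765, 0.4397, -0.2368, -0.5412)

q_1 = c_1/‖c_1‖ = (-2, -1, -3, 3)/4.7958 = (-0.4170, -0.2085, -0.6255, 0.6255).
r_{12} = q_1·c_2 = 3.3362.
u_2 = c_2 − 3.3362·q_1 = (-2.6087, 1.6957, -0.9130, -2.0870).
‖u_2‖ = 3.8561, so q_2 = (-0.6765, 0.4397, -0.2368, -0.5412).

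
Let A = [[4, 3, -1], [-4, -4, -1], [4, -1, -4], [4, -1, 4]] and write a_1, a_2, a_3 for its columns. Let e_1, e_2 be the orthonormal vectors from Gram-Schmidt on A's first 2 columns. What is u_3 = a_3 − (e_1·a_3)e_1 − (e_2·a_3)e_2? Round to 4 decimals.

u_3 = (-1.0843, -0.8675, -3.8916, 4.1084)

a_1 = (4, -4, 4, 4); ‖a_1‖ = 8.0000, so e_1 = (0.5000, -0.5000, 0.5000, 0.5000).
e_1·a_2 = 0.5000·3 + (-0.5000)·(-4) + 0.5000·(-1) + 0.5000·(-1) = 2.5000.
u_2 = a_2 − 2.5000·e_1 = (1.7500, -2.7500, -2.2500, -2.2500).
‖u_2‖ = 4.5552, so e_2 = (0.3842, -0.6037, -0.4939, -0.4939).
e_1·a_3 = 0.5000·(-1) + (-0.5000)·(-1) + 0.5000·(-4) + 0.5000·4 = 0.0000; e_2·a_3 = 0.3842·(-1) + (-0.6037)·(-1) + (-0.4939)·(-4) + (-0.4939)·4 = 0.2195.
u_3 = a_3 + 0.0000·e_1 − 0.2195·e_2 = (-1.0843, -0.8675, -3.8916, 4.1084).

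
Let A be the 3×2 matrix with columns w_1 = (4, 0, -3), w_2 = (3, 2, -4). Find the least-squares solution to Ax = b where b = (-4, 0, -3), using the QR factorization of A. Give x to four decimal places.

q_1 = w_1/‖w_1‖ = (4, 0, -3)/5.0000 = (0.8000, 0.0000, -0.6000).
r_{12} = q_1·w_2 = 4.8000.
u_2 = w_2 − 4.8000·q_1 = (-0.8400, 2.0000, -1.1200).
‖u_2‖ = 2.4413, so q_2 = (-0.3441, 0.8192, -0.4588).
Qᵀb = (-1.4000, 2.7526).
Back-substitute: x_2 = 2.7526/2.4413 = 1.1275.
x_1 = (-1.4000 − 4.8000·1.1275)/5.0000 = -1.3624.

x = (-1.3624, 1.1275)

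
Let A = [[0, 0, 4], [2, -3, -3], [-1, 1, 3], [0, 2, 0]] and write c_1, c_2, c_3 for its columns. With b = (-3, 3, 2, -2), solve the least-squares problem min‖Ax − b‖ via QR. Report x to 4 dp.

c_1 = (0, 2, -1, 0); ‖c_1‖ = 2.2361, so q_1 = (0.0000, 0.8944, -0.4472, 0.0000).
q_1·c_2 = 0.0000·0 + 0.8944·(-3) + (-0.4472)·1 + 0.0000·2 = -3.1305.
u_2 = c_2 + 3.1305·q_1 = (0.0000, -0.2000, -0.4000, 2.0000).
‖u_2‖ = 2.0494, so q_2 = (0.0000, -0.0976, -0.1952, 0.9759).
q_1·c_3 = 0.0000·4 + 0.8944·(-3) + (-0.4472)·3 + 0.0000·0 = -4.0249; q_2·c_3 = 0.0000·4 + (-0.0976)·(-3) + (-0.1952)·3 + 0.9759·0 = -0.2928.
u_3 = c_3 + 4.0249·q_1 + 0.2928·q_2 = (4.0000, 0.5714, 1.1429, 0.2857).
‖u_3‖ = 4.2088, so q_3 = (0.9504, 0.1358, 0.2715, 0.0679).
Qᵀb = (1.7889, -2.6349, -2.0365).
Back-substitute: x_3 = -2.0365/4.2088 = -0.4839.
x_2 = (-2.6349 + 0.2928·(-0.4839))/2.0494 = -1.3548.
x_1 = (1.7889 + 3.1305·(-1.3548) + 4.0249·(-0.4839))/2.2361 = -1.9677.

x = (-1.9677, -1.3548, -0.4839)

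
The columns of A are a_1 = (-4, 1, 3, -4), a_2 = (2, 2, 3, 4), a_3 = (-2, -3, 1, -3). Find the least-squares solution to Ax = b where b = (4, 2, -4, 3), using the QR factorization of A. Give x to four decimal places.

x = (-0.5200, -0.4896, -1.1262)

a_1 = (-4, 1, 3, -4); ‖a_1‖ = 6.4807, so q_1 = (-0.6172, 0.1543, 0.4629, -0.6172).
q_1·a_2 = (-0.6172)·2 + 0.1543·2 + 0.4629·3 + (-0.6172)·4 = -2.0059.
u_2 = a_2 + 2.0059·q_1 = (0.7619, 2.3095, 3.9286, 2.7619).
‖u_2‖ = 5.3830, so q_2 = (0.1415, 0.4290, 0.7298, 0.5131).
q_1·a_3 = (-0.6172)·(-2) + 0.1543·(-3) + 0.4629·1 + (-0.6172)·(-3) = 3.0861; q_2·a_3 = 0.1415·(-2) + 0.4290·(-3) + 0.7298·1 + 0.5131·(-3) = -2.3796.
u_3 = a_3 − 3.0861·q_1 + 2.3796·q_2 = (0.2416, -2.4552, 1.3081, 0.1257).
‖u_3‖ = 2.7953, so q_3 = (0.0864, -0.8784, 0.4680, 0.0450).
Qᵀb = (-5.8635, 0.0442, -3.1480).
Back-substitute: x_3 = -3.1480/2.7953 = -1.1262.
x_2 = (0.0442 + 2.3796·(-1.1262))/5.3830 = -0.4896.
x_1 = (-5.8635 + 2.0059·(-0.4896) − 3.0861·(-1.1262))/6.4807 = -0.5200.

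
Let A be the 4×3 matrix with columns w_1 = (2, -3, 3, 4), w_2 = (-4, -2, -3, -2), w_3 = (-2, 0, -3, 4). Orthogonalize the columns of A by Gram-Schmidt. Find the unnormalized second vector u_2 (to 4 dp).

u_2 = (-3.0000, -3.5000, -1.5000, 0.0000)

w_1 = (2, -3, 3, 4); ‖w_1‖ = 6.1644, so e_1 = (0.3244, -0.4867, 0.4867, 0.6489).
e_1·w_2 = 0.3244·(-4) + (-0.4867)·(-2) + 0.4867·(-3) + 0.6489·(-2) = -3.0822.
u_2 = w_2 + 3.0822·e_1 = (-3.0000, -3.5000, -1.5000, 0.0000).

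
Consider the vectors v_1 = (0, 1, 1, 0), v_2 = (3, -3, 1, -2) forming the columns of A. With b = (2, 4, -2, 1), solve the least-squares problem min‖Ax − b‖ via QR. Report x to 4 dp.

v_1 = (0, 1, 1, 0); ‖v_1‖ = 1.4142, so q_1 = (0.0000, 0.7071, 0.7071, 0.0000).
q_1·v_2 = 0.0000·3 + 0.7071·(-3) + 0.7071·1 + 0.0000·(-2) = -1.4142.
u_2 = v_2 + 1.4142·q_1 = (3.0000, -2.0000, 2.0000, -2.0000).
‖u_2‖ = 4.5826, so q_2 = (0.6547, -0.4364, 0.4364, -0.4364).
Qᵀb = (1.4142, -1.7457).
Back-substitute: x_2 = -1.7457/4.5826 = -0.3810.
x_1 = (1.4142 + 1.4142·(-0.3810))/1.4142 = 0.6190.

x = (0.6190, -0.3810)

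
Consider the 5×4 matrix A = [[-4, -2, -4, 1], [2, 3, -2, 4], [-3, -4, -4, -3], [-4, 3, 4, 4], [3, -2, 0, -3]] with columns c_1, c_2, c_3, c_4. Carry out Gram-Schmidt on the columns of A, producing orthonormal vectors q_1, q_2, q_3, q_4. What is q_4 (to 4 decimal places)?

q_4 = (0.6044, 0.0582, -0.4160, 0.2175, 0.6411)

c_1 = (-4, 2, -3, -4, 3); ‖c_1‖ = 7.3485, so q_1 = (-0.5443, 0.2722, -0.4082, -0.5443, 0.4082).
q_1·c_2 = (-0.5443)·(-2) + 0.2722·3 + (-0.4082)·(-4) + (-0.5443)·3 + 0.4082·(-2) = 1.0887.
u_2 = c_2 − 1.0887·q_1 = (-1.4074, 2.7037, -3.5556, 3.5926, -2.4444).
‖u_2‖ = 6.3886, so q_2 = (-0.2203, 0.4232, -0.5565, 0.5623, -0.3826).
q_1·c_3 = (-0.5443)·(-4) + 0.2722·(-2) + (-0.4082)·(-4) + (-0.5443)·4 + 0.4082·0 = 1.0887; q_2·c_3 = (-0.2203)·(-4) + 0.4232·(-2) + (-0.5565)·(-4) + 0.5623·4 + (-0.3826)·0 = 4.5103.
u_3 = c_3 − 1.0887·q_1 − 4.5103·q_2 = (-2.4138, -4.2051, -1.0454, 2.0563, 1.2813).
‖u_3‖ = 5.5201, so q_3 = (-0.4373, -0.7618, -0.1894, 0.3725, 0.2321).
q_1·c_4 = (-0.5443)·1 + 0.2722·4 + (-0.4082)·(-3) + (-0.5443)·4 + 0.4082·(-3) = -1.6330; q_2·c_4 = (-0.2203)·1 + 0.4232·4 + (-0.5565)·(-3) + 0.5623·4 + (-0.3826)·(-3) = 6.5394; q_3·c_4 = (-0.4373)·1 + (-0.7618)·4 + (-0.1894)·(-3) + 0.3725·4 + 0.2321·(-3) = -2.1226.
u_4 = c_4 + 1.6330·q_1 − 6.5394·q_2 + 2.1226·q_3 = (0.6236, 0.0600, -0.4292, 0.2244, 0.6615).
‖u_4‖ = 1.0318, so q_4 = (0.6044, 0.0582, -0.4160, 0.2175, 0.6411).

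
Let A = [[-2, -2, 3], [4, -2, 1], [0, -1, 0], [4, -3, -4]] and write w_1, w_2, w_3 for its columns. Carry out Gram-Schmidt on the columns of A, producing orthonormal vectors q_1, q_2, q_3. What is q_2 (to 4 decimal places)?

q_2 = (-0.8755, -0.0673, -0.3030, -0.3704)

q_1 = w_1/‖w_1‖ = (-2, 4, 0, 4)/6.0000 = (-0.3333, 0.6667, 0.0000, 0.6667).
r_{12} = q_1·w_2 = -2.6667.
u_2 = w_2 + 2.6667·q_1 = (-2.8889, -0.2222, -1.0000, -1.2222).
‖u_2‖ = 3.2998, so q_2 = (-0.8755, -0.0673, -0.3030, -0.3704).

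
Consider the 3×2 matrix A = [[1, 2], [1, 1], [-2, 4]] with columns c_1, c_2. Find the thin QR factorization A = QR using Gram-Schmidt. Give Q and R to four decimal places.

Q = [[0.4082, 0.6906], [0.4082, 0.4468], [-0.8165, 0.5687]], R = [[2.4495, -2.0412], [0.0000, 4.1028]]

e_1 = c_1/‖c_1‖ = (1, 1, -2)/2.4495 = (0.4082, 0.4082, -0.8165).
r_{12} = e_1·c_2 = -2.0412.
u_2 = c_2 + 2.0412·e_1 = (2.8333, 1.8333, 2.3333).
‖u_2‖ = 4.1028, so e_2 = (0.6906, 0.4468, 0.5687).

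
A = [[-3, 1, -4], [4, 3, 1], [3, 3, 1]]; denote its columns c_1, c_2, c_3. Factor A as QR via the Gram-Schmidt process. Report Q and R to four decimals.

Q = [[-0.5145, 0.8410, -0.1672], [0.6860, 0.2867, -0.6687], [0.5145, 0.4587, 0.7245]], R = [[5.8310, 3.0870, 3.2585], [0.0000, 3.0774, -2.6187], [0.0000, 0.0000, 0.7245]]

c_1 = (-3, 4, 3); ‖c_1‖ = 5.8310, so e_1 = (-0.5145, 0.6860, 0.5145).
e_1·c_2 = (-0.5145)·1 + 0.6860·3 + 0.5145·3 = 3.0870.
u_2 = c_2 − 3.0870·e_1 = (2.5882, 0.8824, 1.4118).
‖u_2‖ = 3.0774, so e_2 = (0.8410, 0.2867, 0.4587).
e_1·c_3 = (-0.5145)·(-4) + 0.6860·1 + 0.5145·1 = 3.2585; e_2·c_3 = 0.8410·(-4) + 0.2867·1 + 0.4587·1 = -2.6187.
u_3 = c_3 − 3.2585·e_1 + 2.6187·e_2 = (-0.1211, -0.4845, 0.5248).
‖u_3‖ = 0.7245, so e_3 = (-0.1672, -0.6687, 0.7245).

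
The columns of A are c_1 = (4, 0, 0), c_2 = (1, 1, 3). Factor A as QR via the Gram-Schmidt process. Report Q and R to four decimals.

q_1 = c_1/‖c_1‖ = (4, 0, 0)/4.0000 = (1.0000, 0.0000, 0.0000).
r_{12} = q_1·c_2 = 1.0000.
u_2 = c_2 − 1.0000·q_1 = (0.0000, 1.0000, 3.0000).
‖u_2‖ = 3.1623, so q_2 = (0.0000, 0.3162, 0.9487).

Q = [[1.0000, 0.0000], [0.0000, 0.3162], [0.0000, 0.9487]], R = [[4.0000, 1.0000], [0.0000, 3.1623]]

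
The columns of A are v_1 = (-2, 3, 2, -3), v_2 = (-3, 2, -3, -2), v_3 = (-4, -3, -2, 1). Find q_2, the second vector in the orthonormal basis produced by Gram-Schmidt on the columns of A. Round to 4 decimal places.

q_2 = (-0.4591, 0.1360, -0.8673, -0.1360)

v_1 = (-2, 3, 2, -3); ‖v_1‖ = 5.0990, so q_1 = (-0.3922, 0.5883, 0.3922, -0.5883).
q_1·v_2 = (-0.3922)·(-3) + 0.5883·2 + 0.3922·(-3) + (-0.5883)·(-2) = 2.3534.
u_2 = v_2 − 2.3534·q_1 = (-2.0769, 0.6154, -3.9231, -0.6154).
‖u_2‖ = 4.5234, so q_2 = (-0.4591, 0.1360, -0.8673, -0.1360).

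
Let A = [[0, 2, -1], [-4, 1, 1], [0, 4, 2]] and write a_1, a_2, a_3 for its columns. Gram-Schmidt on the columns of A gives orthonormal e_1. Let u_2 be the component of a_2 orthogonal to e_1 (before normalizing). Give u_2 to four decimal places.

e_1 = a_1/‖a_1‖ = (0, -4, 0)/4.0000 = (0.0000, -1.0000, 0.0000).
r_{12} = e_1·a_2 = -1.0000.
u_2 = a_2 + 1.0000·e_1 = (2.0000, 0.0000, 4.0000).

u_2 = (2.0000, 0.0000, 4.0000)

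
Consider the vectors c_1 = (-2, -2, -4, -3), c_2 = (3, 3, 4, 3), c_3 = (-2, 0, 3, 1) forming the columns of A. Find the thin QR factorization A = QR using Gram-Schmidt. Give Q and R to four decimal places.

q_1 = c_1/‖c_1‖ = (-2, -2, -4, -3)/5.7446 = (-0.3482, -0.3482, -0.6963, -0.5222).
r_{12} = q_1·c_2 = -6.4409.
u_2 = c_2 + 6.4409·q_1 = (0.7576, 0.7576, -0.4848, -0.3636).
‖u_2‖ = 1.2309, so q_2 = (0.6155, 0.6155, -0.3939, -0.2954).
r_{13} = q_1·c_3 = -1.9149; r_{23} = q_2·c_3 = -2.7080.
u_3 = c_3 + 1.9149·q_1 + 2.7080·q_2 = (-1.0000, 1.0000, 0.6000, -0.8000).
‖u_3‖ = 1.7321, so q_3 = (-0.5774, 0.5774, 0.3464, -0.4619).

Q = [[-0.3482, 0.6155, -0.5774], [-0.3482, 0.6155, 0.5774], [-0.6963, -0.3939, 0.3464], [-0.5222, -0.2954, -0.4619]], R = [[5.7446, -6.4409, -1.9149], [0.0000, 1.2309, -2.7080], [0.0000, 0.0000, 1.7321]]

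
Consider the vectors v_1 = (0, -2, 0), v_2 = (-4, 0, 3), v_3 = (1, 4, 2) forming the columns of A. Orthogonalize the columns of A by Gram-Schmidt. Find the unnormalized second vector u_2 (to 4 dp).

e_1 = v_1/‖v_1‖ = (0, -2, 0)/2.0000 = (0.0000, -1.0000, 0.0000).
r_{12} = e_1·v_2 = 0.0000.
u_2 = v_2 + 0.0000·e_1 = (-4.0000, 0.0000, 3.0000).

u_2 = (-4.0000, 0.0000, 3.0000)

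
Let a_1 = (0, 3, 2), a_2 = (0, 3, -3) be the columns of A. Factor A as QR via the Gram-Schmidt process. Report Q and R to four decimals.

e_1 = a_1/‖a_1‖ = (0, 3, 2)/3.6056 = (0.0000, 0.8321, 0.5547).
r_{12} = e_1·a_2 = 0.8321.
u_2 = a_2 − 0.8321·e_1 = (0.0000, 2.3077, -3.4615).
‖u_2‖ = 4.1603, so e_2 = (0.0000, 0.5547, -0.8321).

Q = [[0.0000, 0.0000], [0.8321, 0.5547], [0.5547, -0.8321]], R = [[3.6056, 0.8321], [0.0000, 4.1603]]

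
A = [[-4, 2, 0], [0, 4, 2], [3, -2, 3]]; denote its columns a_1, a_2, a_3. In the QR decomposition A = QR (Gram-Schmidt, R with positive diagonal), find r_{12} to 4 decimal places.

r_{12} = -2.8000

a_1 = (-4, 0, 3); ‖a_1‖ = 5.0000, so e_1 = (-0.8000, 0.0000, 0.6000).
r_{12} = e_1·a_2 = -2.8000.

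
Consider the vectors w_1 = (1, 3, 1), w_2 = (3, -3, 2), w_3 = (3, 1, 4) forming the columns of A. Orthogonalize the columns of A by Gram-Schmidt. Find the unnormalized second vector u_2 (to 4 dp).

u_2 = (3.3636, -1.9091, 2.3636)

w_1 = (1, 3, 1); ‖w_1‖ = 3.3166, so q_1 = (0.3015, 0.9045, 0.3015).
q_1·w_2 = 0.3015·3 + 0.9045·(-3) + 0.3015·2 = -1.2060.
u_2 = w_2 + 1.2060·q_1 = (3.3636, -1.9091, 2.3636).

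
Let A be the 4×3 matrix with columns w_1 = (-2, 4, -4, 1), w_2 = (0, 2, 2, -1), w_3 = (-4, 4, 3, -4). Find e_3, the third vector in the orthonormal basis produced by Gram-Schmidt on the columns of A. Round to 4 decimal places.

w_1 = (-2, 4, -4, 1); ‖w_1‖ = 6.0828, so e_1 = (-0.3288, 0.6576, -0.6576, 0.1644).
e_1·w_2 = (-0.3288)·0 + 0.6576·2 + (-0.6576)·2 + 0.1644·(-1) = -0.1644.
u_2 = w_2 + 0.1644·e_1 = (-0.0541, 2.1081, 1.8919, -0.9730).
‖u_2‖ = 2.9955, so e_2 = (-0.0180, 0.7038, 0.6316, -0.3248).
e_1·w_3 = (-0.3288)·(-4) + 0.6576·4 + (-0.6576)·3 + 0.1644·(-4) = 1.3152; e_2·w_3 = (-0.0180)·(-4) + 0.7038·4 + 0.6316·3 + (-0.3248)·(-4) = 6.0812.
u_3 = w_3 − 1.3152·e_1 − 6.0812·e_2 = (-3.4578, -1.1446, 0.0241, -2.2410).
‖u_3‖ = 4.2766, so e_3 = (-0.8086, -0.2676, 0.0056, -0.5240).

e_3 = (-0.8086, -0.2676, 0.0056, -0.5240)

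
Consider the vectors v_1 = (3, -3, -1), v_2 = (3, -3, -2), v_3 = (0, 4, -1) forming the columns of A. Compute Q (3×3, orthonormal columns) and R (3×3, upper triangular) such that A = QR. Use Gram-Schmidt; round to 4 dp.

Q = [[0.6882, -0.1622, 0.7071], [-0.6882, 0.1622, 0.7071], [-0.2294, -0.9733, 0.0000]], R = [[4.3589, 4.5883, -2.5236], [0.0000, 0.9733, 1.6222], [0.0000, 0.0000, 2.8284]]

v_1 = (3, -3, -1); ‖v_1‖ = 4.3589, so q_1 = (0.6882, -0.6882, -0.2294).
q_1·v_2 = 0.6882·3 + (-0.6882)·(-3) + (-0.2294)·(-2) = 4.5883.
u_2 = v_2 − 4.5883·q_1 = (-0.1579, 0.1579, -0.9474).
‖u_2‖ = 0.9733, so q_2 = (-0.1622, 0.1622, -0.9733).
q_1·v_3 = 0.6882·0 + (-0.6882)·4 + (-0.2294)·(-1) = -2.5236; q_2·v_3 = (-0.1622)·0 + 0.1622·4 + (-0.9733)·(-1) = 1.6222.
u_3 = v_3 + 2.5236·q_1 − 1.6222·q_2 = (2.0000, 2.0000, 0.0000).
‖u_3‖ = 2.8284, so q_3 = (0.7071, 0.7071, 0.0000).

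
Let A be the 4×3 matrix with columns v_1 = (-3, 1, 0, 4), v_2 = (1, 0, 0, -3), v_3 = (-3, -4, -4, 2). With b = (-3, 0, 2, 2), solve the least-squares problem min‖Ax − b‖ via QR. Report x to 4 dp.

q_1 = v_1/‖v_1‖ = (-3, 1, 0, 4)/5.0990 = (-0.5883, 0.1961, 0.0000, 0.7845).
r_{12} = q_1·v_2 = -2.9417.
u_2 = v_2 + 2.9417·q_1 = (-0.7308, 0.5769, 0.0000, -0.6923).
‖u_2‖ = 1.1602, so q_2 = (-0.6298, 0.4972, 0.0000, -0.5967).
r_{13} = q_1·v_3 = 2.5495; r_{23} = q_2·v_3 = -1.2928.
u_3 = v_3 − 2.5495·q_1 + 1.2928·q_2 = (-2.3143, -3.8571, -4.0000, -0.7714).
‖u_3‖ = 6.0687, so q_3 = (-0.3814, -0.6356, -0.6591, -0.1271).
Qᵀb = (3.3340, 0.6961, -0.4284).
Back-substitute: x_3 = -0.4284/6.0687 = -0.0706.
x_2 = (0.6961 + 1.2928·(-0.0706))/1.1602 = 0.5213.
x_1 = (3.3340 + 2.9417·0.5213 − 2.5495·(-0.0706))/5.0990 = 0.9899.

x = (0.9899, 0.5213, -0.0706)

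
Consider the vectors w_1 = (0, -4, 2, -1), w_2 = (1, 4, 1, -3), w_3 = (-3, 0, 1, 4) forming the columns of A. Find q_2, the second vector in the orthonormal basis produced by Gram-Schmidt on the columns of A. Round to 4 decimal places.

q_2 = (0.2170, 0.4133, 0.4443, -0.7646)

w_1 = (0, -4, 2, -1); ‖w_1‖ = 4.5826, so q_1 = (0.0000, -0.8729, 0.4364, -0.2182).
q_1·w_2 = 0.0000·1 + (-0.8729)·4 + 0.4364·1 + (-0.2182)·(-3) = -2.4004.
u_2 = w_2 + 2.4004·q_1 = (1.0000, 1.9048, 2.0476, -3.5238).
‖u_2‖ = 4.6085, so q_2 = (0.2170, 0.4133, 0.4443, -0.7646).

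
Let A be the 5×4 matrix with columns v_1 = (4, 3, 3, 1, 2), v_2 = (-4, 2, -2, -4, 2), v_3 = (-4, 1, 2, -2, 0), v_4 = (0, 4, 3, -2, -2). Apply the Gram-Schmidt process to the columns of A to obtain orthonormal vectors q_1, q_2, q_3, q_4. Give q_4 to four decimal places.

v_1 = (4, 3, 3, 1, 2); ‖v_1‖ = 6.2450, so q_1 = (0.6405, 0.4804, 0.4804, 0.1601, 0.3203).
q_1·v_2 = 0.6405·(-4) + 0.4804·2 + 0.4804·(-2) + 0.1601·(-4) + 0.3203·2 = -2.5621.
u_2 = v_2 + 2.5621·q_1 = (-2.3590, 3.2308, -0.7692, -3.5897, 2.8205).
‖u_2‖ = 6.1185, so q_2 = (-0.3855, 0.5280, -0.1257, -0.5867, 0.4610).
q_1·v_3 = 0.6405·(-4) + 0.4804·1 + 0.4804·2 + 0.1601·(-2) + 0.3203·0 = -1.4412; q_2·v_3 = (-0.3855)·(-4) + 0.5280·1 + (-0.1257)·2 + (-0.5867)·(-2) + 0.4610·0 = 2.9922.
u_3 = v_3 + 1.4412·q_1 − 2.9922·q_2 = (-1.9233, 0.1123, 3.0685, -0.0137, -0.9178).
‖u_3‖ = 3.7376, so q_3 = (-0.5146, 0.0301, 0.8210, -0.0037, -0.2456).
q_1·v_4 = 0.6405·0 + 0.4804·4 + 0.4804·3 + 0.1601·(-2) + 0.3203·(-2) = 2.4019; q_2·v_4 = (-0.3855)·0 + 0.5280·4 + (-0.1257)·3 + (-0.5867)·(-2) + 0.4610·(-2) = 1.9864; q_3·v_4 = (-0.5146)·0 + 0.0301·4 + 0.8210·3 + (-0.0037)·(-2) + (-0.2456)·(-2) = 3.0816.
u_4 = v_4 − 2.4019·q_1 − 1.9864·q_2 − 3.0816·q_3 = (0.8131, 1.7046, -0.4340, -1.2079, -2.9282).
‖u_4‖ = 3.7133, so q_4 = (0.2190, 0.4591, -0.1169, -0.3253, -0.7886).

q_4 = (0.2190, 0.4591, -0.1169, -0.3253, -0.7886)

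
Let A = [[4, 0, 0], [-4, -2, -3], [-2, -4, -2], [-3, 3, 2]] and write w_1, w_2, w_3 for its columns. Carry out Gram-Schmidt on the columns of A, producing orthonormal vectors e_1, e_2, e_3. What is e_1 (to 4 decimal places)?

w_1 = (4, -4, -2, -3); ‖w_1‖ = 6.7082, so e_1 = (0.5963, -0.5963, -0.2981, -0.4472).

e_1 = (0.5963, -0.5963, -0.2981, -0.4472)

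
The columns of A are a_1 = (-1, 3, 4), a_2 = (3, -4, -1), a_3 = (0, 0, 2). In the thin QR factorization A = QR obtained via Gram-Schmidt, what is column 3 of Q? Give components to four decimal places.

q_3 = (-0.7325, -0.6198, 0.2817)

q_1 = a_1/‖a_1‖ = (-1, 3, 4)/5.0990 = (-0.1961, 0.5883, 0.7845).
r_{12} = q_1·a_2 = -3.7262.
u_2 = a_2 + 3.7262·q_1 = (2.2692, -1.8077, 1.9231).
‖u_2‖ = 3.4807, so q_2 = (0.6519, -0.5193, 0.5525).
r_{13} = q_1·a_3 = 1.5689; r_{23} = q_2·a_3 = 1.1050.
u_3 = a_3 − 1.5689·q_1 − 1.1050·q_2 = (-0.4127, -0.3492, 0.1587).
‖u_3‖ = 0.5634, so q_3 = (-0.7325, -0.6198, 0.2817).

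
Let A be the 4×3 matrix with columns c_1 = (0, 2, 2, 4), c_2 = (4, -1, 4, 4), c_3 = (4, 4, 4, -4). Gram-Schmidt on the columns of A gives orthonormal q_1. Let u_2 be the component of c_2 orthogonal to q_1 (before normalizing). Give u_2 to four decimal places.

c_1 = (0, 2, 2, 4); ‖c_1‖ = 4.8990, so q_1 = (0.0000, 0.4082, 0.4082, 0.8165).
q_1·c_2 = 0.0000·4 + 0.4082·(-1) + 0.4082·4 + 0.8165·4 = 4.4907.
u_2 = c_2 − 4.4907·q_1 = (4.0000, -2.8333, 2.1667, 0.3333).

u_2 = (4.0000, -2.8333, 2.1667, 0.3333)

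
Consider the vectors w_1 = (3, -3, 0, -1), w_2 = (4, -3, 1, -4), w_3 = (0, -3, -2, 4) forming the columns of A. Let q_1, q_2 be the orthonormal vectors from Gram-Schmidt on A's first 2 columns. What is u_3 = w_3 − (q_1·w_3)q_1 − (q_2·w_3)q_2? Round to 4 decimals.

u_3 = (-0.6994, -0.5896, -0.2890, -0.3295)

q_1 = w_1/‖w_1‖ = (3, -3, 0, -1)/4.3589 = (0.6882, -0.6882, 0.0000, -0.2294).
r_{12} = q_1·w_2 = 5.7354.
u_2 = w_2 − 5.7354·q_1 = (0.0526, 0.9474, 1.0000, -2.6842).
‖u_2‖ = 3.0175, so q_2 = (0.0174, 0.3140, 0.3314, -0.8895).
r_{13} = q_1·w_3 = 1.1471; r_{23} = q_2·w_3 = -5.1629.
u_3 = w_3 − 1.1471·q_1 + 5.1629·q_2 = (-0.6994, -0.5896, -0.2890, -0.3295).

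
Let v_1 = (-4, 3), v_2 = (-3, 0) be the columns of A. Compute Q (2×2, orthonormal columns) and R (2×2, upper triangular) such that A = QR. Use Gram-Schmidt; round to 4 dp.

Q = [[-0.8000, -0.6000], [0.6000, -0.8000]], R = [[5.0000, 2.4000], [0.0000, 1.8000]]

q_1 = v_1/‖v_1‖ = (-4, 3)/5.0000 = (-0.8000, 0.6000).
r_{12} = q_1·v_2 = 2.4000.
u_2 = v_2 − 2.4000·q_1 = (-1.0800, -1.4400).
‖u_2‖ = 1.8000, so q_2 = (-0.6000, -0.8000).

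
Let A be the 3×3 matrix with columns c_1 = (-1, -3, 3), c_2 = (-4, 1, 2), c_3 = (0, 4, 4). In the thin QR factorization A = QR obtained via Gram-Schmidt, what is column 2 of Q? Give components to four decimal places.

e_2 = (-0.8461, 0.4905, 0.2085)

e_1 = c_1/‖c_1‖ = (-1, -3, 3)/4.3589 = (-0.2294, -0.6882, 0.6882).
r_{12} = e_1·c_2 = 1.6059.
u_2 = c_2 − 1.6059·e_1 = (-3.6316, 2.1053, 0.8947).
‖u_2‖ = 4.2920, so e_2 = (-0.8461, 0.4905, 0.2085).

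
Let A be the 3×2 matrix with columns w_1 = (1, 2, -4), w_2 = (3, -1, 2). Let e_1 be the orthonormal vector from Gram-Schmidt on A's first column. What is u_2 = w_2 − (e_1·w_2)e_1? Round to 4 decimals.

e_1 = w_1/‖w_1‖ = (1, 2, -4)/4.5826 = (0.2182, 0.4364, -0.8729).
r_{12} = e_1·w_2 = -1.5275.
u_2 = w_2 + 1.5275·e_1 = (3.3333, -0.3333, 0.6667).

u_2 = (3.3333, -0.3333, 0.6667)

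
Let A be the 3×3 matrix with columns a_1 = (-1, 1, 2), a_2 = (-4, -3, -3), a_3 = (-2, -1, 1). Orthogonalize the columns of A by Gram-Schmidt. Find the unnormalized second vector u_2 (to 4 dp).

a_1 = (-1, 1, 2); ‖a_1‖ = 2.4495, so e_1 = (-0.4082, 0.4082, 0.8165).
e_1·a_2 = (-0.4082)·(-4) + 0.4082·(-3) + 0.8165·(-3) = -2.0412.
u_2 = a_2 + 2.0412·e_1 = (-4.8333, -2.1667, -1.3333).

u_2 = (-4.8333, -2.1667, -1.3333)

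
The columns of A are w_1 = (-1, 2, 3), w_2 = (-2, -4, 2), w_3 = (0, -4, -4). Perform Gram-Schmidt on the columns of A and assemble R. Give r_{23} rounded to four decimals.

r_{23} = 1.6330

q_1 = w_1/‖w_1‖ = (-1, 2, 3)/3.7417 = (-0.2673, 0.5345, 0.8018).
r_{12} = q_1·w_2 = 0.0000.
u_2 = w_2 + 0.0000·q_1 = (-2.0000, -4.0000, 2.0000).
‖u_2‖ = 4.8990, so q_2 = (-0.4082, -0.8165, 0.4082).
r_{23} = q_2·w_3 = 1.6330.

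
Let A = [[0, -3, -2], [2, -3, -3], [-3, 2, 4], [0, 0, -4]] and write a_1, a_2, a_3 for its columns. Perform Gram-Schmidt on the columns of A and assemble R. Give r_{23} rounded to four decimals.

r_{23} = 1.9318

a_1 = (0, 2, -3, 0); ‖a_1‖ = 3.6056, so e_1 = (0.0000, 0.5547, -0.8321, 0.0000).
e_1·a_2 = 0.0000·(-3) + 0.5547·(-3) + (-0.8321)·2 + 0.0000·0 = -3.3282.
u_2 = a_2 + 3.3282·e_1 = (-3.0000, -1.1538, -0.7692, 0.0000).
‖u_2‖ = 3.3050, so e_2 = (-0.9077, -0.3491, -0.2327, 0.0000).
r_{23} = e_2·a_3 = 1.9318.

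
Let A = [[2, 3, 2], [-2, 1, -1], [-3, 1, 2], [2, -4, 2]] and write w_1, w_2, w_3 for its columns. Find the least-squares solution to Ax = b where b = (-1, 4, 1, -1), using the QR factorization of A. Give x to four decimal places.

x = (-0.6505, 0.0440, -0.2580)

w_1 = (2, -2, -3, 2); ‖w_1‖ = 4.5826, so q_1 = (0.4364, -0.4364, -0.6547, 0.4364).
q_1·w_2 = 0.4364·3 + (-0.4364)·1 + (-0.6547)·1 + 0.4364·(-4) = -1.5275.
u_2 = w_2 + 1.5275·q_1 = (3.6667, 0.3333, 0.0000, -3.3333).
‖u_2‖ = 4.9666, so q_2 = (0.7383, 0.0671, 0.0000, -0.6712).
q_1·w_3 = 0.4364·2 + (-0.4364)·(-1) + (-0.6547)·2 + 0.4364·2 = 0.8729; q_2·w_3 = 0.7383·2 + 0.0671·(-1) + (0.0000)·2 + (-0.6712)·2 = 0.0671.
u_3 = w_3 − 0.8729·q_1 − 0.0671·q_2 = (1.5695, -0.6236, 2.5714, 1.6641).
‖u_3‖ = 3.4977, so q_3 = (0.4487, -0.1783, 0.7352, 0.4758).
Qᵀb = (-3.2733, 0.2013, -0.9024).
Back-substitute: x_3 = -0.9024/3.4977 = -0.2580.
x_2 = (0.2013 − 0.0671·(-0.2580))/4.9666 = 0.0440.
x_1 = (-3.2733 + 1.5275·0.0440 − 0.8729·(-0.2580))/4.5826 = -0.6505.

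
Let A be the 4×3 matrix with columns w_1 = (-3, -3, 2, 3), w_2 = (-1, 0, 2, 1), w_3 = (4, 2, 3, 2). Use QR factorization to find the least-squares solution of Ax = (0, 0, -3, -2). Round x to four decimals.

x = (-0.2066, -0.7631, -0.3390)

e_1 = w_1/‖w_1‖ = (-3, -3, 2, 3)/5.5678 = (-0.5388, -0.5388, 0.3592, 0.5388).
r_{12} = e_1·w_2 = 1.7961.
u_2 = w_2 − 1.7961·e_1 = (-0.0323, 0.9677, 1.3548, 0.0323).
‖u_2‖ = 1.6656, so e_2 = (-0.0194, 0.5810, 0.8134, 0.0194).
r_{13} = e_1·w_3 = -1.0776; r_{23} = e_2·w_3 = 3.5636.
u_3 = w_3 + 1.0776·e_1 − 3.5636·e_2 = (3.4884, -0.6512, 0.4884, 2.5116).
‖u_3‖ = 4.3749, so e_3 = (0.7974, -0.1488, 0.1116, 0.5741).
Qᵀb = (-2.1553, -2.4790, -1.4831).
Back-substitute: x_3 = -1.4831/4.3749 = -0.3390.
x_2 = (-2.4790 − 3.5636·(-0.3390))/1.6656 = -0.7631.
x_1 = (-2.1553 − 1.7961·(-0.7631) + 1.0776·(-0.3390))/5.5678 = -0.2066.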